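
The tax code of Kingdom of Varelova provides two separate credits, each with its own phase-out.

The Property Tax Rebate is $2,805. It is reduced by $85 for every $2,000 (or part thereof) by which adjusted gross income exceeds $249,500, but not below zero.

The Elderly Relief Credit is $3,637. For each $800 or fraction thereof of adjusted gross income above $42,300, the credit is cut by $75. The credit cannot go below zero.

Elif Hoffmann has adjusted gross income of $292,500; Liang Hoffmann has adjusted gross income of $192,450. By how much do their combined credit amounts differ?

Elif ($292,500): Property Tax Rebate: income exceeds $249,500 by $43,000, which is 22 full-or-partial $2,000 increments; reduction = 22 × $85 = $1,870, leaving $935. Elderly Relief Credit: income exceeds $42,300 by $250,200 → 313 increments × $75 = $23,475 ≥ base, so the credit is $0. total $935 + $0 = $935
Liang ($192,450): Property Tax Rebate: $192,450 is at or below the $249,500 threshold, so the full $2,805 applies. Elderly Relief Credit: income exceeds $42,300 by $150,150 → 188 increments × $75 = $14,100 ≥ base, so the credit is $0. total $2,805 + $0 = $2,805
Difference: |$935 − $2,805| = $1,870.

$1,870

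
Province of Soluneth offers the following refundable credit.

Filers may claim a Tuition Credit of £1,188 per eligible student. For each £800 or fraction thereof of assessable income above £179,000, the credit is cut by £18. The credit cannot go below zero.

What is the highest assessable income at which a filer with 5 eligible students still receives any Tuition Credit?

Full credit = 5 × £1,188 = £5,940.
After 329 increments the reduction is 329 × £18 = £5,922, leaving £18; one more increment wipes it out. Increment 329 ends at excess 329 × £800 = £263,200, so the highest qualifying income is £179,000 + £263,200 = £442,200.

£442,200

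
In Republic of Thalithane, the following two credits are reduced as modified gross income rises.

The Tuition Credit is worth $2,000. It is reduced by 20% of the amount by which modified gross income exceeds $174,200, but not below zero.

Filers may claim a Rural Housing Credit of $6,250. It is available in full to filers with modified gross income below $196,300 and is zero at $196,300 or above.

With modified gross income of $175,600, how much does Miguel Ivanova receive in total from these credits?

Tuition Credit: 20% of the $1,400 excess over $174,200 is $280; credit = $2,000 − $280 = $1,720.
Rural Housing Credit: $175,600 is below the $196,300 cutoff, so the full $6,250 applies.
Total: $1,720 + $6,250 = $7,970.

$7,970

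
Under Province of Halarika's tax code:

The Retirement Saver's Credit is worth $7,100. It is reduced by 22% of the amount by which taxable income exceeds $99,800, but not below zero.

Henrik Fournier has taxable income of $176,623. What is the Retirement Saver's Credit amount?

Retirement Saver's Credit: 22% of the $76,823 excess over $99,800 is $16,901.06 ≥ base, so the credit is $0.

$0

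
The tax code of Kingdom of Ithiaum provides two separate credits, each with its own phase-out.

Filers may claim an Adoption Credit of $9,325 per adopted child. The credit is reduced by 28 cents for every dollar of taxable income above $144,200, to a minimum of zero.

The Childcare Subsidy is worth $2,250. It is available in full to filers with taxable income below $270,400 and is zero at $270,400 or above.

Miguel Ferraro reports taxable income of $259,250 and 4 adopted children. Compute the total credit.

Adoption Credit: base = 4 × $9,325 = $37,300. 28% of the $115,050 excess over $144,200 is $32,214; credit = $37,300 − $32,214 = $5,086.
Childcare Subsidy: $259,250 is below the $270,400 cutoff, so the full $2,250 applies.
Total: $5,086 + $2,250 = $7,336.

$7,336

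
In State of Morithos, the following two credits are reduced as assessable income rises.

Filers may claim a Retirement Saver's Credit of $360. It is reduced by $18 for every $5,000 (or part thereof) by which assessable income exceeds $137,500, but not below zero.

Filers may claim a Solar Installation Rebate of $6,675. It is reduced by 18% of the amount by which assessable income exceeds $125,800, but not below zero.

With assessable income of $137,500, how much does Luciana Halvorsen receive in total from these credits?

$4,929

Retirement Saver's Credit: $137,500 is at or below the $137,500 threshold, so the full $360 applies.
Solar Installation Rebate: 18% of the $11,700 excess over $125,800 is $2,106; credit = $6,675 − $2,106 = $4,569.
Total: $360 + $4,569 = $4,929.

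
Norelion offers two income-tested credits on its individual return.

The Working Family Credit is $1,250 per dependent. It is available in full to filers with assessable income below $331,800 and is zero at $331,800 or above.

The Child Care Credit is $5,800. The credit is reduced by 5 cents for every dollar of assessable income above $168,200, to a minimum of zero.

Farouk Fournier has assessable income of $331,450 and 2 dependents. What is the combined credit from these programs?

Working Family Credit: base = 2 × $1,250 = $2,500. $331,450 is below the $331,800 cutoff, so the full $2,500 applies.
Child Care Credit: 5% of the $163,250 excess over $168,200 is $8,162.50 ≥ base, so the credit is $0.
Total: $2,500 + $0 = $2,500.

$2,500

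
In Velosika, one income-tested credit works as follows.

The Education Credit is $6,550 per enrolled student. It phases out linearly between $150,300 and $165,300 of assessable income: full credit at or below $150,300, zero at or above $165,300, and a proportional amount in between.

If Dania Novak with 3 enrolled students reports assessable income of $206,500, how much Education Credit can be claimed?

$0

Education Credit: base = 3 × $6,550 = $19,650. $206,500 is at or above $165,300, so the credit is $0.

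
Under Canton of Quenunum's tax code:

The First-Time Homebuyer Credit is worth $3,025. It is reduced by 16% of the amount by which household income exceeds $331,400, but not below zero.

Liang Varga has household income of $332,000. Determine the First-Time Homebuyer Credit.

First-Time Homebuyer Credit: 16% of the $600 excess over $331,400 is $96; credit = $3,025 − $96 = $2,929.

$2,929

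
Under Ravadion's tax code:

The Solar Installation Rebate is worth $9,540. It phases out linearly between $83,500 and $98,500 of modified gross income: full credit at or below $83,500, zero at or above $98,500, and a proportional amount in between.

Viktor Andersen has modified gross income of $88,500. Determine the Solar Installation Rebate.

$6,360

Solar Installation Rebate: $88,500 is $5,000 into a $15,000 phase-out range, leaving 10,000/15,000 of the credit: $9,540 × 10,000/15,000 = $6,360.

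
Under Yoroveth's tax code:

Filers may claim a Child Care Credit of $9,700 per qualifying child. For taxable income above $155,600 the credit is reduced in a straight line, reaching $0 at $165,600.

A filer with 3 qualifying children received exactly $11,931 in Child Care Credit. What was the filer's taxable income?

Full credit = 3 × $9,700 = $29,100.
$11,931 is 11,931/29,100 of the full $29,100, so 17,169/29,100 of the $10,000 range has been used: income = $155,600 + $10,000 × 17,169/29,100 = $161,500.

$161,500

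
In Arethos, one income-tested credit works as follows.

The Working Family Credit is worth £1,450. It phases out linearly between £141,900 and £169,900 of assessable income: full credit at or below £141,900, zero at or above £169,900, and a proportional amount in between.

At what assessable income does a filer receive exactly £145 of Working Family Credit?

£145 is 145/1,450 of the full £1,450, so 1,305/1,450 of the £28,000 range has been used: income = £141,900 + £28,000 × 1,305/1,450 = £167,100.

£167,100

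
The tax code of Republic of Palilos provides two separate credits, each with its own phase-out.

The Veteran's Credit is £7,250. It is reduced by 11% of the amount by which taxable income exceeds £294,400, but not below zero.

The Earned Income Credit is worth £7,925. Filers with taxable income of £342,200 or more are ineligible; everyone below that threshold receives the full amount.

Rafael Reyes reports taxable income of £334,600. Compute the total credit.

Veteran's Credit: 11% of the £40,200 excess over £294,400 is £4,422; credit = £7,250 − £4,422 = £2,828.
Earned Income Credit: £334,600 is below the £342,200 cutoff, so the full £7,925 applies.
Total: £2,828 + £7,925 = £10,753.

£10,753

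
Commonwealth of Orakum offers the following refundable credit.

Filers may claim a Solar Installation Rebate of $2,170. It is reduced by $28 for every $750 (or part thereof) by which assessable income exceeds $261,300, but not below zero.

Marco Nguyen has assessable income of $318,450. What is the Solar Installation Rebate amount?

$14

Solar Installation Rebate: income exceeds $261,300 by $57,150, which is 77 full-or-partial $750 increments; reduction = 77 × $28 = $2,156, leaving $14.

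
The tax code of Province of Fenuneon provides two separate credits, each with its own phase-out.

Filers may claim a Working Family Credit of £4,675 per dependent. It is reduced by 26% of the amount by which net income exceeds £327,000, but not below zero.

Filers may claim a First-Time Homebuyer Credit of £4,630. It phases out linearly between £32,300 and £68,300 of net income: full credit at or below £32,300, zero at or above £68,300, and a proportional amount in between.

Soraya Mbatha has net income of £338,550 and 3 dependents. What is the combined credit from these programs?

Working Family Credit: base = 3 × £4,675 = £14,025. 26% of the £11,550 excess over £327,000 is £3,003; credit = £14,025 − £3,003 = £11,022.
First-Time Homebuyer Credit: £338,550 is at or above £68,300, so the credit is £0.
Total: £11,022 + £0 = £11,022.

£11,022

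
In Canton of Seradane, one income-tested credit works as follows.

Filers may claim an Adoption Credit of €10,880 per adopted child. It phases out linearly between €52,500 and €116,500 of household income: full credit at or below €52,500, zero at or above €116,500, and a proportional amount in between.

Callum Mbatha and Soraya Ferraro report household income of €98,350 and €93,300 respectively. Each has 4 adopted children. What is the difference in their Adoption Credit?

€3,434

Callum (€98,350): Adoption Credit: base = 4 × €10,880 = €43,520. €98,350 is €45,850 into a €64,000 phase-out range, leaving 18,150/64,000 of the credit: €43,520 × 18,150/64,000 = €12,342.
Soraya (€93,300): Adoption Credit: base = 4 × €10,880 = €43,520. €93,300 is €40,800 into a €64,000 phase-out range, leaving 23,200/64,000 of the credit: €43,520 × 23,200/64,000 = €15,776.
Difference: |€12,342 − €15,776| = €3,434.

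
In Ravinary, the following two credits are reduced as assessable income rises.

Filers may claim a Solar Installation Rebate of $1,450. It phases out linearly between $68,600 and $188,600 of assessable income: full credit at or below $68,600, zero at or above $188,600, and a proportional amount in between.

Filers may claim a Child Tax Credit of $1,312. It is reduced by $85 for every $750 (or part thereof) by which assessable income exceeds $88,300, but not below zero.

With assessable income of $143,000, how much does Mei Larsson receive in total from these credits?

$551

Solar Installation Rebate: $143,000 is $74,400 into a $120,000 phase-out range, leaving 45,600/120,000 of the credit: $1,450 × 45,600/120,000 = $551.
Child Tax Credit: income exceeds $88,300 by $54,700 → 73 increments × $85 = $6,205 ≥ base, so the credit is $0.
Total: $551 + $0 = $551.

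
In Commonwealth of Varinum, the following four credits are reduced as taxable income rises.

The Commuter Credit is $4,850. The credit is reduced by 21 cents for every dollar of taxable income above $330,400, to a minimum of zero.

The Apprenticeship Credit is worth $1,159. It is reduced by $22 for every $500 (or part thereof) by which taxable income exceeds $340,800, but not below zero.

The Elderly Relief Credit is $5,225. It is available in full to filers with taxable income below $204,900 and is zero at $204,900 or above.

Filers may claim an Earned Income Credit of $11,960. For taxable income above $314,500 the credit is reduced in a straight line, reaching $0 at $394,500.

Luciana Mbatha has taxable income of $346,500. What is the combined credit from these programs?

Commuter Credit: 21% of the $16,100 excess over $330,400 is $3,381; credit = $4,850 − $3,381 = $1,469.
Apprenticeship Credit: income exceeds $340,800 by $5,700, which is 12 full-or-partial $500 increments; reduction = 12 × $22 = $264, leaving $895.
Elderly Relief Credit: $346,500 meets or exceeds the $204,900 cutoff, so the credit is $0.
Earned Income Credit: $346,500 is $32,000 into a $80,000 phase-out range, leaving 48,000/80,000 of the credit: $11,960 × 48,000/80,000 = $7,176.
Total: $1,469 + $895 + $0 + $7,176 = $9,540.

$9,540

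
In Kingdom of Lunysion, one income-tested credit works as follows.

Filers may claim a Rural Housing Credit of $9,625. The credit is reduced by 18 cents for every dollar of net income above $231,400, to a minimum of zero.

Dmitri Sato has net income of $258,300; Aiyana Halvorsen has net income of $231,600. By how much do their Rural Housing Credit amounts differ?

Dmitri ($258,300): Rural Housing Credit: 18% of the $26,900 excess over $231,400 is $4,842; credit = $9,625 − $4,842 = $4,783.
Aiyana ($231,600): Rural Housing Credit: 18% of the $200 excess over $231,400 is $36; credit = $9,625 − $36 = $9,589.
Difference: |$4,783 − $9,589| = $4,806.

$4,806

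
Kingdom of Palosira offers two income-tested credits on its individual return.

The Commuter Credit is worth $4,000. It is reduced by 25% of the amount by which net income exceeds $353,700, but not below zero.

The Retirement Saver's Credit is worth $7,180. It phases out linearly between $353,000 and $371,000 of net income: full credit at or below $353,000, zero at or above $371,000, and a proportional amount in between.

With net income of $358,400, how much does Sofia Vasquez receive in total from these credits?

$7,851

Commuter Credit: 25% of the $4,700 excess over $353,700 is $1,175; credit = $4,000 − $1,175 = $2,825.
Retirement Saver's Credit: $358,400 is $5,400 into a $18,000 phase-out range, leaving 12,600/18,000 of the credit: $7,180 × 12,600/18,000 = $5,026.
Total: $2,825 + $5,026 = $7,851.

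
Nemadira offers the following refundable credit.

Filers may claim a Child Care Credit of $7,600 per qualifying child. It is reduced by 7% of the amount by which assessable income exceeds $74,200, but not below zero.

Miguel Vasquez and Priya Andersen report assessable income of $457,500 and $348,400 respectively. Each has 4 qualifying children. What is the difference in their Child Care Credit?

Miguel ($457,500): Child Care Credit: base = 4 × $7,600 = $30,400. 7% of the $383,300 excess over $74,200 is $26,831; credit = $30,400 − $26,831 = $3,569.
Priya ($348,400): Child Care Credit: base = 4 × $7,600 = $30,400. 7% of the $274,200 excess over $74,200 is $19,194; credit = $30,400 − $19,194 = $11,206.
Difference: |$3,569 − $11,206| = $7,637.

$7,637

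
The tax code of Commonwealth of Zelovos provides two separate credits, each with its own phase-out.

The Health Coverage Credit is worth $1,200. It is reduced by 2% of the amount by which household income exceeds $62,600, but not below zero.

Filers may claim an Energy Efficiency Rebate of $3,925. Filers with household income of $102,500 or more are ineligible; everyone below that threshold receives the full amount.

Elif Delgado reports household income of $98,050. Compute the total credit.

Health Coverage Credit: 2% of the $35,450 excess over $62,600 is $709; credit = $1,200 − $709 = $491.
Energy Efficiency Rebate: $98,050 is below the $102,500 cutoff, so the full $3,925 applies.
Total: $491 + $3,925 = $4,416.

$4,416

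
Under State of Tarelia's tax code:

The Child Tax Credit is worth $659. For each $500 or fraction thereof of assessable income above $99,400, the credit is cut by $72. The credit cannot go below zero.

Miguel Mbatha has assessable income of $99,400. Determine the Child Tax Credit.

$659

Child Tax Credit: $99,400 is at or below the $99,400 threshold, so the full $659 applies.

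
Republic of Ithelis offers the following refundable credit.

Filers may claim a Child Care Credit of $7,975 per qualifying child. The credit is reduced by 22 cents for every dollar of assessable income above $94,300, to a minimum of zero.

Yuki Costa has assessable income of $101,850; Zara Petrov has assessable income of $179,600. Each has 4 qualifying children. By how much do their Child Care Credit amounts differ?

$17,105

Yuki ($101,850): Child Care Credit: base = 4 × $7,975 = $31,900. 22% of the $7,550 excess over $94,300 is $1,661; credit = $31,900 − $1,661 = $30,239.
Zara ($179,600): Child Care Credit: base = 4 × $7,975 = $31,900. 22% of the $85,300 excess over $94,300 is $18,766; credit = $31,900 − $18,766 = $13,134.
Difference: |$30,239 − $13,134| = $17,105.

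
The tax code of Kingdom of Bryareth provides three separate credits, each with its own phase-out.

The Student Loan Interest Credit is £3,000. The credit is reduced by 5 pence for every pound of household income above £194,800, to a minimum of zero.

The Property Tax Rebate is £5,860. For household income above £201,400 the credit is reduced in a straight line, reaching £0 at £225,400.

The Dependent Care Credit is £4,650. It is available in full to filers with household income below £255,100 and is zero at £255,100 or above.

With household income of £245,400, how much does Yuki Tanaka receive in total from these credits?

Student Loan Interest Credit: 5% of the £50,600 excess over £194,800 is £2,530; credit = £3,000 − £2,530 = £470.
Property Tax Rebate: £245,400 is at or above £225,400, so the credit is £0.
Dependent Care Credit: £245,400 is below the £255,100 cutoff, so the full £4,650 applies.
Total: £470 + £0 + £4,650 = £5,120.

£5,120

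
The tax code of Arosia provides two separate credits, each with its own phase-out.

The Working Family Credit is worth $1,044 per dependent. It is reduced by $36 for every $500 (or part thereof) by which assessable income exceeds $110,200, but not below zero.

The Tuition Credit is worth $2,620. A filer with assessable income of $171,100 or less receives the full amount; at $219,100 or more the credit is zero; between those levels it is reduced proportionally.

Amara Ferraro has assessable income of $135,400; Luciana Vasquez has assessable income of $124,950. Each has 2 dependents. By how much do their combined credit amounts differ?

Amara ($135,400): Working Family Credit: base = 2 × $1,044 = $2,088. income exceeds $110,200 by $25,200, which is 51 full-or-partial $500 increments; reduction = 51 × $36 = $1,836, leaving $252. Tuition Credit: $135,400 is at or below the $171,100 threshold, so the full $2,620 applies. total $252 + $2,620 = $2,872
Luciana ($124,950): Working Family Credit: base = 2 × $1,044 = $2,088. income exceeds $110,200 by $14,750, which is 30 full-or-partial $500 increments; reduction = 30 × $36 = $1,080, leaving $1,008. Tuition Credit: $124,950 is at or below the $171,100 threshold, so the full $2,620 applies. total $1,008 + $2,620 = $3,628
Difference: |$2,872 − $3,628| = $756.

$756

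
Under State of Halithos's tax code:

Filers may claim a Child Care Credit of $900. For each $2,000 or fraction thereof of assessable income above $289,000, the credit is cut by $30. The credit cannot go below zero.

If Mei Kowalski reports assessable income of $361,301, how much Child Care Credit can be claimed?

$0

Child Care Credit: income exceeds $289,000 by $72,301 → 37 increments × $30 = $1,110 ≥ base, so the credit is $0.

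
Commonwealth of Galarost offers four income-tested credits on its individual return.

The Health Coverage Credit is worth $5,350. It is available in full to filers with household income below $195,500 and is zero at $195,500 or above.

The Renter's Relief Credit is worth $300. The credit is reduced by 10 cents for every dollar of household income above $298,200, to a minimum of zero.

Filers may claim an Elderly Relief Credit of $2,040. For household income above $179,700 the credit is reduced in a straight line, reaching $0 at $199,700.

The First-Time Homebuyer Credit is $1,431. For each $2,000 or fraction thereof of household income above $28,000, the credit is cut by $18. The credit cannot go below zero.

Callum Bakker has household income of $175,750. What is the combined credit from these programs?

$7,789

Health Coverage Credit: $175,750 is below the $195,500 cutoff, so the full $5,350 applies.
Renter's Relief Credit: $175,750 is at or below the $298,200 threshold, so the full $300 applies.
Elderly Relief Credit: $175,750 is at or below the $179,700 threshold, so the full $2,040 applies.
First-Time Homebuyer Credit: income exceeds $28,000 by $147,750, which is 74 full-or-partial $2,000 increments; reduction = 74 × $18 = $1,332, leaving $99.
Total: $5,350 + $300 + $2,040 + $99 = $7,789.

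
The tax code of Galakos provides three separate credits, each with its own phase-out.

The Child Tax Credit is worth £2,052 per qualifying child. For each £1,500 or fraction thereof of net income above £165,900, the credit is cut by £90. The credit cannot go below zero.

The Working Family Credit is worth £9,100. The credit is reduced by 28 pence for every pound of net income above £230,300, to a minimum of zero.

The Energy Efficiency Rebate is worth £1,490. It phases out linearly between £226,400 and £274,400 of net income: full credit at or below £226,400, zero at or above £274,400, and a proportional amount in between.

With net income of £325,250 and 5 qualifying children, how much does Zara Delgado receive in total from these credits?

Child Tax Credit: base = 5 × £2,052 = £10,260. income exceeds £165,900 by £159,350, which is 107 full-or-partial £1,500 increments; reduction = 107 × £90 = £9,630, leaving £630.
Working Family Credit: 28% of the £94,950 excess over £230,300 is £26,586 ≥ base, so the credit is £0.
Energy Efficiency Rebate: £325,250 is at or above £274,400, so the credit is £0.
Total: £630 + £0 + £0 = £630.

£630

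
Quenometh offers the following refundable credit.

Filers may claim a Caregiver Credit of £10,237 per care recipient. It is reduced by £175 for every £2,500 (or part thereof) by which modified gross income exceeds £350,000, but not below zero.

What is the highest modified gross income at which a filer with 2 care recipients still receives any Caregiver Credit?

Full credit = 2 × £10,237 = £20,474.
After 116 increments the reduction is 116 × £175 = £20,300, leaving £174; one more increment wipes it out. Increment 116 ends at excess 116 × £2,500 = £290,000, so the highest qualifying income is £350,000 + £290,000 = £640,000.

£640,000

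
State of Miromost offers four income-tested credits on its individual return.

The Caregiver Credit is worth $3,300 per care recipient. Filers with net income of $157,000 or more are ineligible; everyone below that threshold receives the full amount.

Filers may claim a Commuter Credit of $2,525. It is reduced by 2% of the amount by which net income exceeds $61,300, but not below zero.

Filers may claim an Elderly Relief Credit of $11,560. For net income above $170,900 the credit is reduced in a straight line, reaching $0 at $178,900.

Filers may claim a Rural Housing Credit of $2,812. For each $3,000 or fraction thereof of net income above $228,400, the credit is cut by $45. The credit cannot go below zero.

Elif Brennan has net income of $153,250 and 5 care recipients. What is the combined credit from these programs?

Caregiver Credit: base = 5 × $3,300 = $16,500. $153,250 is below the $157,000 cutoff, so the full $16,500 applies.
Commuter Credit: 2% of the $91,950 excess over $61,300 is $1,839; credit = $2,525 − $1,839 = $686.
Elderly Relief Credit: $153,250 is at or below the $170,900 threshold, so the full $11,560 applies.
Rural Housing Credit: $153,250 is at or below the $228,400 threshold, so the full $2,812 applies.
Total: $16,500 + $686 + $11,560 + $2,812 = $31,558.

$31,558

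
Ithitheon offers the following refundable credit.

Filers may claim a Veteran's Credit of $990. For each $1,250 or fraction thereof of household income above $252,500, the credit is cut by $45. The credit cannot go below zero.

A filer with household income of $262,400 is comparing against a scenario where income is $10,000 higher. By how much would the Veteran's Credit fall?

At $262,400 — income exceeds $252,500 by $9,900, which is 8 full-or-partial $1,250 increments; reduction = 8 × $45 = $360, leaving $630.
At $272,400 — income exceeds $252,500 by $19,900, which is 16 full-or-partial $1,250 increments; reduction = 16 × $45 = $720, leaving $270.
Lost: $630 − $270 = $360.

$360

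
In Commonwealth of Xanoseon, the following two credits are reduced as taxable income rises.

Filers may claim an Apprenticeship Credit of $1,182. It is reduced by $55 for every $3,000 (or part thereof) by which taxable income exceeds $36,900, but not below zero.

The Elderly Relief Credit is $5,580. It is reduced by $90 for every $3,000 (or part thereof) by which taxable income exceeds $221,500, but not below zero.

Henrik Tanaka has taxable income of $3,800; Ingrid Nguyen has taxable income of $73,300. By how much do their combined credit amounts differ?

Henrik ($3,800): Apprenticeship Credit: $3,800 is at or below the $36,900 threshold, so the full $1,182 applies. Elderly Relief Credit: $3,800 is at or below the $221,500 threshold, so the full $5,580 applies. total $1,182 + $5,580 = $6,762
Ingrid ($73,300): Apprenticeship Credit: income exceeds $36,900 by $36,400, which is 13 full-or-partial $3,000 increments; reduction = 13 × $55 = $715, leaving $467. Elderly Relief Credit: $73,300 is at or below the $221,500 threshold, so the full $5,580 applies. total $467 + $5,580 = $6,047
Difference: |$6,762 − $6,047| = $715.

$715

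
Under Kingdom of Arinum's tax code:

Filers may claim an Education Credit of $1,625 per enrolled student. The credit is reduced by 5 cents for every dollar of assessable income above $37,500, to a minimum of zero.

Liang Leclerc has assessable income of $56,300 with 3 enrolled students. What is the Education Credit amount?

$3,935

Education Credit: base = 3 × $1,625 = $4,875. 5% of the $18,800 excess over $37,500 is $940; credit = $4,875 − $940 = $3,935.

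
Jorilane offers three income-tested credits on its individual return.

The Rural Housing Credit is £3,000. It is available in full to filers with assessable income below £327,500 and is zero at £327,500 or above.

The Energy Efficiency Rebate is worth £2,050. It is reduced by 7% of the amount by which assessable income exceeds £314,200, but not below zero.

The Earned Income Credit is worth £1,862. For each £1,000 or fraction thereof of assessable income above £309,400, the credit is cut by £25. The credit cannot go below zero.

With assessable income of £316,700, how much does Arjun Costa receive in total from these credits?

Rural Housing Credit: £316,700 is below the £327,500 cutoff, so the full £3,000 applies.
Energy Efficiency Rebate: 7% of the £2,500 excess over £314,200 is £175; credit = £2,050 − £175 = £1,875.
Earned Income Credit: income exceeds £309,400 by £7,300, which is 8 full-or-partial £1,000 increments; reduction = 8 × £25 = £200, leaving £1,662.
Total: £3,000 + £1,875 + £1,662 = £6,537.

£6,537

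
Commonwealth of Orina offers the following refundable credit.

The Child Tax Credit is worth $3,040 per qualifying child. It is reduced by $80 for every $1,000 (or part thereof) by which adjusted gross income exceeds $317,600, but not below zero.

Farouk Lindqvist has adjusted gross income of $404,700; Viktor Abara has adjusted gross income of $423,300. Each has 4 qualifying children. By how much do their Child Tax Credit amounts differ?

$1,440

Farouk ($404,700): Child Tax Credit: base = 4 × $3,040 = $12,160. income exceeds $317,600 by $87,100, which is 88 full-or-partial $1,000 increments; reduction = 88 × $80 = $7,040, leaving $5,120.
Viktor ($423,300): Child Tax Credit: base = 4 × $3,040 = $12,160. income exceeds $317,600 by $105,700, which is 106 full-or-partial $1,000 increments; reduction = 106 × $80 = $8,480, leaving $3,680.
Difference: |$5,120 − $3,680| = $1,440.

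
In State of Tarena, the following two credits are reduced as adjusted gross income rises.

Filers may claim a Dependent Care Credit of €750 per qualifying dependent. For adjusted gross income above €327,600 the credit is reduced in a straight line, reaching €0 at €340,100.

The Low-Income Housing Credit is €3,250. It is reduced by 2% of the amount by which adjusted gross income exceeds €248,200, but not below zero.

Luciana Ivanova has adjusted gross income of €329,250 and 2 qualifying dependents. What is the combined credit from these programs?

€2,931

Dependent Care Credit: base = 2 × €750 = €1,500. €329,250 is €1,650 into a €12,500 phase-out range, leaving 10,850/12,500 of the credit: €1,500 × 10,850/12,500 = €1,302.
Low-Income Housing Credit: 2% of the €81,050 excess over €248,200 is €1,621; credit = €3,250 − €1,621 = €1,629.
Total: €1,302 + €1,629 = €2,931.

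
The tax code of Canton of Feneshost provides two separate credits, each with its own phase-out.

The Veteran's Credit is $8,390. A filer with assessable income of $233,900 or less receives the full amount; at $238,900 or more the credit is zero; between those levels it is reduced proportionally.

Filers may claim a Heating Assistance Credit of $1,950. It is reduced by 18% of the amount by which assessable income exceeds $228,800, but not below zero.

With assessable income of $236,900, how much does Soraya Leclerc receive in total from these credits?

Veteran's Credit: $236,900 is $3,000 into a $5,000 phase-out range, leaving 2,000/5,000 of the credit: $8,390 × 2,000/5,000 = $3,356.
Heating Assistance Credit: 18% of the $8,100 excess over $228,800 is $1,458; credit = $1,950 − $1,458 = $492.
Total: $3,356 + $492 = $3,848.

$3,848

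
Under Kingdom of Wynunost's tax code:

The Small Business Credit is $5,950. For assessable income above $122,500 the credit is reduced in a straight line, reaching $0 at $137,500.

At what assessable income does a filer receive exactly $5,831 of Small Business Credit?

$122,800

$5,831 is 5,831/5,950 of the full $5,950, so 119/5,950 of the $15,000 range has been used: income = $122,500 + $15,000 × 119/5,950 = $122,800.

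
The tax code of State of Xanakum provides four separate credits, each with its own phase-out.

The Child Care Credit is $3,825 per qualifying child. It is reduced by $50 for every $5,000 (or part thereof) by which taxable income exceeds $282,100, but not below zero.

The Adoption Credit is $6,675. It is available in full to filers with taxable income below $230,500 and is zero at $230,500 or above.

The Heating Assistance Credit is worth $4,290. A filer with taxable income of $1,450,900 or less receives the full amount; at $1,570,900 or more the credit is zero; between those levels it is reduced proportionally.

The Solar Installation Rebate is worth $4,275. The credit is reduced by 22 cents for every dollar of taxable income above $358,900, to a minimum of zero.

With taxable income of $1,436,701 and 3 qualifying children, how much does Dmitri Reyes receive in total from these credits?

Child Care Credit: base = 3 × $3,825 = $11,475. income exceeds $282,100 by $1,154,601 → 231 increments × $50 = $11,550 ≥ base, so the credit is $0.
Adoption Credit: $1,436,701 meets or exceeds the $230,500 cutoff, so the credit is $0.
Heating Assistance Credit: $1,436,701 is at or below the $1,450,900 threshold, so the full $4,290 applies.
Solar Installation Rebate: 22% of the $1,077,801 excess over $358,900 is $237,116.22 ≥ base, so the credit is $0.
Total: $0 + $0 + $4,290 + $0 = $4,290.

$4,290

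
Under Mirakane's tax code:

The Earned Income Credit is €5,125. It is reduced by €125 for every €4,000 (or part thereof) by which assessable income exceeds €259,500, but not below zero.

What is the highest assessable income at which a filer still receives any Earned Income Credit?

After 40 increments the reduction is 40 × €125 = €5,000, leaving €125; one more increment wipes it out. Increment 40 ends at excess 40 × €4,000 = €160,000, so the highest qualifying income is €259,500 + €160,000 = €419,500.

€419,500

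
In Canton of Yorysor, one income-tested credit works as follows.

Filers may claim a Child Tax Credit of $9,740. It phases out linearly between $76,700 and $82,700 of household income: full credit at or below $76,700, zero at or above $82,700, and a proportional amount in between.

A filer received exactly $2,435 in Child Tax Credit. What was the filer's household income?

$81,200

$2,435 is 2,435/9,740 of the full $9,740, so 7,305/9,740 of the $6,000 range has been used: income = $76,700 + $6,000 × 7,305/9,740 = $81,200.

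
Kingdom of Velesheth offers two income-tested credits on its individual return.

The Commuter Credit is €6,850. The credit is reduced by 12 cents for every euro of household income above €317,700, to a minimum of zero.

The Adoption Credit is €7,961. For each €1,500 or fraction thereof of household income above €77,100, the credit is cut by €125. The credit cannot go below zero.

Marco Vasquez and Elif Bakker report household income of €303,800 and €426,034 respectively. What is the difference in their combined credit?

€6,850

Marco (€303,800): Commuter Credit: €303,800 is at or below the €317,700 threshold, so the full €6,850 applies. Adoption Credit: income exceeds €77,100 by €226,700 → 152 increments × €125 = €19,000 ≥ base, so the credit is €0. total €6,850 + €0 = €6,850
Elif (€426,034): Commuter Credit: 12% of the €108,334 excess over €317,700 is €13,000.08 ≥ base, so the credit is €0. Adoption Credit: income exceeds €77,100 by €348,934 → 233 increments × €125 = €29,125 ≥ base, so the credit is €0. total €0 + €0 = €0
Difference: |€6,850 − €0| = €6,850.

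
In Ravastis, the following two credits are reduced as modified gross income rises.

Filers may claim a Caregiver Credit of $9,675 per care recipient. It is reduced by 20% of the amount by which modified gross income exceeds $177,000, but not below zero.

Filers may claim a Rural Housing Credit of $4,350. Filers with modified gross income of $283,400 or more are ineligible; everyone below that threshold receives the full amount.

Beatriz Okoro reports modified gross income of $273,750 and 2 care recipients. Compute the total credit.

$4,350

Caregiver Credit: base = 2 × $9,675 = $19,350. 20% of the $96,750 excess over $177,000 is $19,350 ≥ base, so the credit is $0.
Rural Housing Credit: $273,750 is below the $283,400 cutoff, so the full $4,350 applies.
Total: $0 + $4,350 = $4,350.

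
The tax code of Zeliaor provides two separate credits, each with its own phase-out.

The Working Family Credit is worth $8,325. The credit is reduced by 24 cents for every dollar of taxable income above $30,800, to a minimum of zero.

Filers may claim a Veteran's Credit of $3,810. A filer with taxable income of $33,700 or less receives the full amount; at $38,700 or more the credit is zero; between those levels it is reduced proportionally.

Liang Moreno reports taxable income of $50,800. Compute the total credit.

$3,525

Working Family Credit: 24% of the $20,000 excess over $30,800 is $4,800; credit = $8,325 − $4,800 = $3,525.
Veteran's Credit: $50,800 is at or above $38,700, so the credit is $0.
Total: $3,525 + $0 = $3,525.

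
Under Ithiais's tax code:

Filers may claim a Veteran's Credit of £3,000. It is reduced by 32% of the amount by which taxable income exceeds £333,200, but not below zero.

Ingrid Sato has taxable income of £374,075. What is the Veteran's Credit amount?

£0

Veteran's Credit: 32% of the £40,875 excess over £333,200 is £13,080 ≥ base, so the credit is £0.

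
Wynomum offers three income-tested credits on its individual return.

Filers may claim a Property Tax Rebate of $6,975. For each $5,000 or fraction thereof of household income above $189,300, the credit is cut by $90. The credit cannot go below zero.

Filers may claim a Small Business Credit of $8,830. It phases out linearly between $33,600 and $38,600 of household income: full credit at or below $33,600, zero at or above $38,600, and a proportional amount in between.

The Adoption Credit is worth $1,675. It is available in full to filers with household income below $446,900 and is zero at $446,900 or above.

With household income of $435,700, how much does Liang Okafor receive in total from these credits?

$4,150

Property Tax Rebate: income exceeds $189,300 by $246,400, which is 50 full-or-partial $5,000 increments; reduction = 50 × $90 = $4,500, leaving $2,475.
Small Business Credit: $435,700 is at or above $38,600, so the credit is $0.
Adoption Credit: $435,700 is below the $446,900 cutoff, so the full $1,675 applies.
Total: $2,475 + $0 + $1,675 = $4,150.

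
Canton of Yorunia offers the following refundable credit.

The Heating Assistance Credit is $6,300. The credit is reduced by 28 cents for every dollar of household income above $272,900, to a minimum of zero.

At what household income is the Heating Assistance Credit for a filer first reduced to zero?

The credit falls by 28% of each dollar above $272,900, so it reaches zero when the excess is $6,300 / 28% = $22,500: income = $272,900 + $22,500 = $295,400.

$295,400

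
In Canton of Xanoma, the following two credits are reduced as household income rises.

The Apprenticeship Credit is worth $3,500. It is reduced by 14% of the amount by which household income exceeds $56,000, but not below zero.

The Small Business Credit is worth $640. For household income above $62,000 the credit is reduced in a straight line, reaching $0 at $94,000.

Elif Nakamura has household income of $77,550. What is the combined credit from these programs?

$812

Apprenticeship Credit: 14% of the $21,550 excess over $56,000 is $3,017; credit = $3,500 − $3,017 = $483.
Small Business Credit: $77,550 is $15,550 into a $32,000 phase-out range, leaving 16,450/32,000 of the credit: $640 × 16,450/32,000 = $329.
Total: $483 + $329 = $812.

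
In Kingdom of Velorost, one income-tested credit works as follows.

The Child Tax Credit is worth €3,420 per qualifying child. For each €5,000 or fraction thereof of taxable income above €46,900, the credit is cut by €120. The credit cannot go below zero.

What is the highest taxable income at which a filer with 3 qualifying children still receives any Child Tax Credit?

Full credit = 3 × €3,420 = €10,260.
After 85 increments the reduction is 85 × €120 = €10,200, leaving €60; one more increment wipes it out. Increment 85 ends at excess 85 × €5,000 = €425,000, so the highest qualifying income is €46,900 + €425,000 = €471,900.

€471,900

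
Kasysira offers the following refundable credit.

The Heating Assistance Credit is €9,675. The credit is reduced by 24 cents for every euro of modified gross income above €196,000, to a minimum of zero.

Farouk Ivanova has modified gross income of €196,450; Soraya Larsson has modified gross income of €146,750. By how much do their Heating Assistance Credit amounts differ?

Farouk (€196,450): Heating Assistance Credit: 24% of the €450 excess over €196,000 is €108; credit = €9,675 − €108 = €9,567.
Soraya (€146,750): Heating Assistance Credit: €146,750 is at or below the €196,000 threshold, so the full €9,675 applies.
Difference: |€9,567 − €9,675| = €108.

€108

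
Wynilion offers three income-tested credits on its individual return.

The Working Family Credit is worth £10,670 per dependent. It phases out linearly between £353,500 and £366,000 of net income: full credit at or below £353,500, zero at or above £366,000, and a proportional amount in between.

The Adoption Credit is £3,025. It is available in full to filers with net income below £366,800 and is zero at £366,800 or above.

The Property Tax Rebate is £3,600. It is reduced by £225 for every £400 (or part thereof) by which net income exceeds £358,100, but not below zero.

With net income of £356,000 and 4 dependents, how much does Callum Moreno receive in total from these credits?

£40,769

Working Family Credit: base = 4 × £10,670 = £42,680. £356,000 is £2,500 into a £12,500 phase-out range, leaving 10,000/12,500 of the credit: £42,680 × 10,000/12,500 = £34,144.
Adoption Credit: £356,000 is below the £366,800 cutoff, so the full £3,025 applies.
Property Tax Rebate: £356,000 is at or below the £358,100 threshold, so the full £3,600 applies.
Total: £34,144 + £3,025 + £3,600 = £40,769.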